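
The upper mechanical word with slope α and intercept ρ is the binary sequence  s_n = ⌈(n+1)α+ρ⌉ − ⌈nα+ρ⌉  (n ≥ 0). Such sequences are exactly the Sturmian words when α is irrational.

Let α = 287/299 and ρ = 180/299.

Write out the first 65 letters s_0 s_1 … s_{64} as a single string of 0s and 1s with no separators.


n=0: ⌈(1·287+180)/299⌉ − ⌈(0·287+180)/299⌉ = ⌈467/299⌉ − ⌈180/299⌉ = 2 − 1 = 1
n=1: ⌈(2·287+180)/299⌉ − ⌈(1·287+180)/299⌉ = ⌈754/299⌉ − ⌈467/299⌉ = 3 − 2 = 1
n=2: ⌈(3·287+180)/299⌉ − ⌈(2·287+180)/299⌉ = ⌈1041/299⌉ − ⌈754/299⌉ = 4 − 3 = 1
n=3: ⌈(4·287+180)/299⌉ − ⌈(3·287+180)/299⌉ = ⌈1328/299⌉ − ⌈1041/299⌉ = 5 − 4 = 1
n=4: ⌈(5·287+180)/299⌉ − ⌈(4·287+180)/299⌉ = ⌈1615/299⌉ − ⌈1328/299⌉ = 6 − 5 = 1
n=5: ⌈(6·287+180)/299⌉ − ⌈(5·287+180)/299⌉ = ⌈1902/299⌉ − ⌈1615/299⌉ = 7 − 6 = 1
n=6: ⌈(7·287+180)/299⌉ − ⌈(6·287+180)/299⌉ = ⌈2189/299⌉ − ⌈1902/299⌉ = 8 − 7 = 1
n=7: ⌈(8·287+180)/299⌉ − ⌈(7·287+180)/299⌉ = ⌈2476/299⌉ − ⌈2189/299⌉ = 9 − 8 = 1
n=8: ⌈(9·287+180)/299⌉ − ⌈(8·287+180)/299⌉ = ⌈2763/299⌉ − ⌈2476/299⌉ = 10 − 9 = 1
n=9: ⌈(10·287+180)/299⌉ − ⌈(9·287+180)/299⌉ = ⌈3050/299⌉ − ⌈2763/299⌉ = 11 − 10 = 1
n=10: ⌈(11·287+180)/299⌉ − ⌈(10·287+180)/299⌉ = ⌈3337/299⌉ − ⌈3050/299⌉ = 12 − 11 = 1
n=11: ⌈(12·287+180)/299⌉ − ⌈(11·287+180)/299⌉ = ⌈3624/299⌉ − ⌈3337/299⌉ = 13 − 12 = 1
n=12: ⌈(13·287+180)/299⌉ − ⌈(12·287+180)/299⌉ = ⌈3911/299⌉ − ⌈3624/299⌉ = 14 − 13 = 1
n=13: ⌈(14·287+180)/299⌉ − ⌈(13·287+180)/299⌉ = ⌈4198/299⌉ − ⌈3911/299⌉ = 15 − 14 = 1
n=14: ⌈(15·287+180)/299⌉ − ⌈(14·287+180)/299⌉ = ⌈4485/299⌉ − ⌈4198/299⌉ = 15 − 15 = 0
n=15: ⌈(16·287+180)/299⌉ − ⌈(15·287+180)/299⌉ = ⌈4772/299⌉ − ⌈4485/299⌉ = 16 − 15 = 1
n=16: ⌈(17·287+180)/299⌉ − ⌈(16·287+180)/299⌉ = ⌈5059/299⌉ − ⌈4772/299⌉ = 17 − 16 = 1
n=17: ⌈(18·287+180)/299⌉ − ⌈(17·287+180)/299⌉ = ⌈5346/299⌉ − ⌈5059/299⌉ = 18 − 17 = 1
n=18: ⌈(19·287+180)/299⌉ − ⌈(18·287+180)/299⌉ = ⌈5633/299⌉ − ⌈5346/299⌉ = 19 − 18 = 1
n=19: ⌈(20·287+180)/299⌉ − ⌈(19·287+180)/299⌉ = ⌈5920/299⌉ − ⌈5633/299⌉ = 20 − 19 = 1
n=20: ⌈(21·287+180)/299⌉ − ⌈(20·287+180)/299⌉ = ⌈6207/299⌉ − ⌈5920/299⌉ = 21 − 20 = 1
n=21: ⌈(22·287+180)/299⌉ − ⌈(21·287+180)/299⌉ = ⌈6494/299⌉ − ⌈6207/299⌉ = 22 − 21 = 1
n=22: ⌈(23·287+180)/299⌉ − ⌈(22·287+180)/299⌉ = ⌈6781/299⌉ − ⌈6494/299⌉ = 23 − 22 = 1
n=23: ⌈(24·287+180)/299⌉ − ⌈(23·287+180)/299⌉ = ⌈7068/299⌉ − ⌈6781/299⌉ = 24 − 23 = 1
n=24: ⌈(25·287+180)/299⌉ − ⌈(24·287+180)/299⌉ = ⌈7355/299⌉ − ⌈7068/299⌉ = 25 − 24 = 1
n=25: ⌈(26·287+180)/299⌉ − ⌈(25·287+180)/299⌉ = ⌈7642/299⌉ − ⌈7355/299⌉ = 26 − 25 = 1
n=26: ⌈(27·287+180)/299⌉ − ⌈(26·287+180)/299⌉ = ⌈7929/299⌉ − ⌈7642/299⌉ = 27 − 26 = 1
n=27: ⌈(28·287+180)/299⌉ − ⌈(27·287+180)/299⌉ = ⌈8216/299⌉ − ⌈7929/299⌉ = 28 − 27 = 1
n=28: ⌈(29·287+180)/299⌉ − ⌈(28·287+180)/299⌉ = ⌈8503/299⌉ − ⌈8216/299⌉ = 29 − 28 = 1
n=29: ⌈(30·287+180)/299⌉ − ⌈(29·287+180)/299⌉ = ⌈8790/299⌉ − ⌈8503/299⌉ = 30 − 29 = 1
n=30: ⌈(31·287+180)/299⌉ − ⌈(30·287+180)/299⌉ = ⌈9077/299⌉ − ⌈8790/299⌉ = 31 − 30 = 1
n=31: ⌈(32·287+180)/299⌉ − ⌈(31·287+180)/299⌉ = ⌈9364/299⌉ − ⌈9077/299⌉ = 32 − 31 = 1
n=32: ⌈(33·287+180)/299⌉ − ⌈(32·287+180)/299⌉ = ⌈9651/299⌉ − ⌈9364/299⌉ = 33 − 32 = 1
n=33: ⌈(34·287+180)/299⌉ − ⌈(33·287+180)/299⌉ = ⌈9938/299⌉ − ⌈9651/299⌉ = 34 − 33 = 1
n=34: ⌈(35·287+180)/299⌉ − ⌈(34·287+180)/299⌉ = ⌈10225/299⌉ − ⌈9938/299⌉ = 35 − 34 = 1
n=35: ⌈(36·287+180)/299⌉ − ⌈(35·287+180)/299⌉ = ⌈10512/299⌉ − ⌈10225/299⌉ = 36 − 35 = 1
n=36: ⌈(37·287+180)/299⌉ − ⌈(36·287+180)/299⌉ = ⌈10799/299⌉ − ⌈10512/299⌉ = 37 − 36 = 1
n=37: ⌈(38·287+180)/299⌉ − ⌈(37·287+180)/299⌉ = ⌈11086/299⌉ − ⌈10799/299⌉ = 38 − 37 = 1
n=38: ⌈(39·287+180)/299⌉ − ⌈(38·287+180)/299⌉ = ⌈11373/299⌉ − ⌈11086/299⌉ = 39 − 38 = 1
n=39: ⌈(40·287+180)/299⌉ − ⌈(39·287+180)/299⌉ = ⌈11660/299⌉ − ⌈11373/299⌉ = 39 − 39 = 0
n=40: ⌈(41·287+180)/299⌉ − ⌈(40·287+180)/299⌉ = ⌈11947/299⌉ − ⌈11660/299⌉ = 40 − 39 = 1
n=41: ⌈(42·287+180)/299⌉ − ⌈(41·287+180)/299⌉ = ⌈12234/299⌉ − ⌈11947/299⌉ = 41 − 40 = 1
n=42: ⌈(43·287+180)/299⌉ − ⌈(42·287+180)/299⌉ = ⌈12521/299⌉ − ⌈12234/299⌉ = 42 − 41 = 1
n=43: ⌈(44·287+180)/299⌉ − ⌈(43·287+180)/299⌉ = ⌈12808/299⌉ − ⌈12521/299⌉ = 43 − 42 = 1
n=44: ⌈(45·287+180)/299⌉ − ⌈(44·287+180)/299⌉ = ⌈13095/299⌉ − ⌈12808/299⌉ = 44 − 43 = 1
n=45: ⌈(46·287+180)/299⌉ − ⌈(45·287+180)/299⌉ = ⌈13382/299⌉ − ⌈13095/299⌉ = 45 − 44 = 1
n=46: ⌈(47·287+180)/299⌉ − ⌈(46·287+180)/299⌉ = ⌈13669/299⌉ − ⌈13382/299⌉ = 46 − 45 = 1
n=47: ⌈(48·287+180)/299⌉ − ⌈(47·287+180)/299⌉ = ⌈13956/299⌉ − ⌈13669/299⌉ = 47 − 46 = 1
n=48: ⌈(49·287+180)/299⌉ − ⌈(48·287+180)/299⌉ = ⌈14243/299⌉ − ⌈13956/299⌉ = 48 − 47 = 1
n=49: ⌈(50·287+180)/299⌉ − ⌈(49·287+180)/299⌉ = ⌈14530/299⌉ − ⌈14243/299⌉ = 49 − 48 = 1
n=50: ⌈(51·287+180)/299⌉ − ⌈(50·287+180)/299⌉ = ⌈14817/299⌉ − ⌈14530/299⌉ = 50 − 49 = 1
n=51: ⌈(52·287+180)/299⌉ − ⌈(51·287+180)/299⌉ = ⌈15104/299⌉ − ⌈14817/299⌉ = 51 − 50 = 1
n=52: ⌈(53·287+180)/299⌉ − ⌈(52·287+180)/299⌉ = ⌈15391/299⌉ − ⌈15104/299⌉ = 52 − 51 = 1
n=53: ⌈(54·287+180)/299⌉ − ⌈(53·287+180)/299⌉ = ⌈15678/299⌉ − ⌈15391/299⌉ = 53 − 52 = 1
n=54: ⌈(55·287+180)/299⌉ − ⌈(54·287+180)/299⌉ = ⌈15965/299⌉ − ⌈15678/299⌉ = 54 − 53 = 1
n=55: ⌈(56·287+180)/299⌉ − ⌈(55·287+180)/299⌉ = ⌈16252/299⌉ − ⌈15965/299⌉ = 55 − 54 = 1
n=56: ⌈(57·287+180)/299⌉ − ⌈(56·287+180)/299⌉ = ⌈16539/299⌉ − ⌈16252/299⌉ = 56 − 55 = 1
n=57: ⌈(58·287+180)/299⌉ − ⌈(57·287+180)/299⌉ = ⌈16826/299⌉ − ⌈16539/299⌉ = 57 − 56 = 1
n=58: ⌈(59·287+180)/299⌉ − ⌈(58·287+180)/299⌉ = ⌈17113/299⌉ − ⌈16826/299⌉ = 58 − 57 = 1
n=59: ⌈(60·287+180)/299⌉ − ⌈(59·287+180)/299⌉ = ⌈17400/299⌉ − ⌈17113/299⌉ = 59 − 58 = 1
n=60: ⌈(61·287+180)/299⌉ − ⌈(60·287+180)/299⌉ = ⌈17687/299⌉ − ⌈17400/299⌉ = 60 − 59 = 1
n=61: ⌈(62·287+180)/299⌉ − ⌈(61·287+180)/299⌉ = ⌈17974/299⌉ − ⌈17687/299⌉ = 61 − 60 = 1
n=62: ⌈(63·287+180)/299⌉ − ⌈(62·287+180)/299⌉ = ⌈18261/299⌉ − ⌈17974/299⌉ = 62 − 61 = 1
n=63: ⌈(64·287+180)/299⌉ − ⌈(63·287+180)/299⌉ = ⌈18548/299⌉ − ⌈18261/299⌉ = 63 − 62 = 1
n=64: ⌈(65·287+180)/299⌉ − ⌈(64·287+180)/299⌉ = ⌈18835/299⌉ − ⌈18548/299⌉ = 63 − 63 = 0

11111111111111011111111111111111111111101111111111111111111111110


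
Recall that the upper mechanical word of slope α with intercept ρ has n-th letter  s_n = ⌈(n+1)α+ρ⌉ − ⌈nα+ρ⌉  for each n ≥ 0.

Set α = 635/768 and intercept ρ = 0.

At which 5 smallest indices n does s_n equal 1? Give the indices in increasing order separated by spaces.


0 1 2 3 4

n=0: ⌈635/768⌉−⌈0/768⌉ = 1−0 = 1  ← one
n=1: ⌈1270/768⌉−⌈635/768⌉ = 2−1 = 1  ← one
n=2: ⌈1905/768⌉−⌈1270/768⌉ = 3−2 = 1  ← one
n=3: ⌈2540/768⌉−⌈1905/768⌉ = 4−3 = 1  ← one
n=4: ⌈3175/768⌉−⌈2540/768⌉ = 5−4 = 1  ← one
positions of the first 5 ones: 0 1 2 3 4


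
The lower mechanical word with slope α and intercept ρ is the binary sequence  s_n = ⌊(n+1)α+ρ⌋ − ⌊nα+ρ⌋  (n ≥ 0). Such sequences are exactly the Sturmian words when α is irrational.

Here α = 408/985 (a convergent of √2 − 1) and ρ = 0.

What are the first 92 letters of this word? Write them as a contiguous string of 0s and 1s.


n=0: ⌊(1·408)/985⌋ − ⌊(0·408)/985⌋ = ⌊408/985⌋ − ⌊0/985⌋ = 0 − 0 = 0
n=1: ⌊(2·408)/985⌋ − ⌊(1·408)/985⌋ = ⌊816/985⌋ − ⌊408/985⌋ = 0 − 0 = 0
n=2: ⌊(3·408)/985⌋ − ⌊(2·408)/985⌋ = ⌊1224/985⌋ − ⌊816/985⌋ = 1 − 0 = 1
n=3: ⌊(4·408)/985⌋ − ⌊(3·408)/985⌋ = ⌊1632/985⌋ − ⌊1224/985⌋ = 1 − 1 = 0
n=4: ⌊(5·408)/985⌋ − ⌊(4·408)/985⌋ = ⌊2040/985⌋ − ⌊1632/985⌋ = 2 − 1 = 1
n=5: ⌊(6·408)/985⌋ − ⌊(5·408)/985⌋ = ⌊2448/985⌋ − ⌊2040/985⌋ = 2 − 2 = 0
n=6: ⌊(7·408)/985⌋ − ⌊(6·408)/985⌋ = ⌊2856/985⌋ − ⌊2448/985⌋ = 2 − 2 = 0
n=7: ⌊(8·408)/985⌋ − ⌊(7·408)/985⌋ = ⌊3264/985⌋ − ⌊2856/985⌋ = 3 − 2 = 1
n=8: ⌊(9·408)/985⌋ − ⌊(8·408)/985⌋ = ⌊3672/985⌋ − ⌊3264/985⌋ = 3 − 3 = 0
n=9: ⌊(10·408)/985⌋ − ⌊(9·408)/985⌋ = ⌊4080/985⌋ − ⌊3672/985⌋ = 4 − 3 = 1
n=10: ⌊(11·408)/985⌋ − ⌊(10·408)/985⌋ = ⌊4488/985⌋ − ⌊4080/985⌋ = 4 − 4 = 0
n=11: ⌊(12·408)/985⌋ − ⌊(11·408)/985⌋ = ⌊4896/985⌋ − ⌊4488/985⌋ = 4 − 4 = 0
n=12: ⌊(13·408)/985⌋ − ⌊(12·408)/985⌋ = ⌊5304/985⌋ − ⌊4896/985⌋ = 5 − 4 = 1
n=13: ⌊(14·408)/985⌋ − ⌊(13·408)/985⌋ = ⌊5712/985⌋ − ⌊5304/985⌋ = 5 − 5 = 0
n=14: ⌊(15·408)/985⌋ − ⌊(14·408)/985⌋ = ⌊6120/985⌋ − ⌊5712/985⌋ = 6 − 5 = 1
n=15: ⌊(16·408)/985⌋ − ⌊(15·408)/985⌋ = ⌊6528/985⌋ − ⌊6120/985⌋ = 6 − 6 = 0
n=16: ⌊(17·408)/985⌋ − ⌊(16·408)/985⌋ = ⌊6936/985⌋ − ⌊6528/985⌋ = 7 − 6 = 1
n=17: ⌊(18·408)/985⌋ − ⌊(17·408)/985⌋ = ⌊7344/985⌋ − ⌊6936/985⌋ = 7 − 7 = 0
n=18: ⌊(19·408)/985⌋ − ⌊(18·408)/985⌋ = ⌊7752/985⌋ − ⌊7344/985⌋ = 7 − 7 = 0
n=19: ⌊(20·408)/985⌋ − ⌊(19·408)/985⌋ = ⌊8160/985⌋ − ⌊7752/985⌋ = 8 − 7 = 1
n=20: ⌊(21·408)/985⌋ − ⌊(20·408)/985⌋ = ⌊8568/985⌋ − ⌊8160/985⌋ = 8 − 8 = 0
n=21: ⌊(22·408)/985⌋ − ⌊(21·408)/985⌋ = ⌊8976/985⌋ − ⌊8568/985⌋ = 9 − 8 = 1
n=22: ⌊(23·408)/985⌋ − ⌊(22·408)/985⌋ = ⌊9384/985⌋ − ⌊8976/985⌋ = 9 − 9 = 0
n=23: ⌊(24·408)/985⌋ − ⌊(23·408)/985⌋ = ⌊9792/985⌋ − ⌊9384/985⌋ = 9 − 9 = 0
n=24: ⌊(25·408)/985⌋ − ⌊(24·408)/985⌋ = ⌊10200/985⌋ − ⌊9792/985⌋ = 10 − 9 = 1
n=25: ⌊(26·408)/985⌋ − ⌊(25·408)/985⌋ = ⌊10608/985⌋ − ⌊10200/985⌋ = 10 − 10 = 0
n=26: ⌊(27·408)/985⌋ − ⌊(26·408)/985⌋ = ⌊11016/985⌋ − ⌊10608/985⌋ = 11 − 10 = 1
n=27: ⌊(28·408)/985⌋ − ⌊(27·408)/985⌋ = ⌊11424/985⌋ − ⌊11016/985⌋ = 11 − 11 = 0
n=28: ⌊(29·408)/985⌋ − ⌊(28·408)/985⌋ = ⌊11832/985⌋ − ⌊11424/985⌋ = 12 − 11 = 1
n=29: ⌊(30·408)/985⌋ − ⌊(29·408)/985⌋ = ⌊12240/985⌋ − ⌊11832/985⌋ = 12 − 12 = 0
n=30: ⌊(31·408)/985⌋ − ⌊(30·408)/985⌋ = ⌊12648/985⌋ − ⌊12240/985⌋ = 12 − 12 = 0
n=31: ⌊(32·408)/985⌋ − ⌊(31·408)/985⌋ = ⌊13056/985⌋ − ⌊12648/985⌋ = 13 − 12 = 1
n=32: ⌊(33·408)/985⌋ − ⌊(32·408)/985⌋ = ⌊13464/985⌋ − ⌊13056/985⌋ = 13 − 13 = 0
n=33: ⌊(34·408)/985⌋ − ⌊(33·408)/985⌋ = ⌊13872/985⌋ − ⌊13464/985⌋ = 14 − 13 = 1
n=34: ⌊(35·408)/985⌋ − ⌊(34·408)/985⌋ = ⌊14280/985⌋ − ⌊13872/985⌋ = 14 − 14 = 0
n=35: ⌊(36·408)/985⌋ − ⌊(35·408)/985⌋ = ⌊14688/985⌋ − ⌊14280/985⌋ = 14 − 14 = 0
n=36: ⌊(37·408)/985⌋ − ⌊(36·408)/985⌋ = ⌊15096/985⌋ − ⌊14688/985⌋ = 15 − 14 = 1
n=37: ⌊(38·408)/985⌋ − ⌊(37·408)/985⌋ = ⌊15504/985⌋ − ⌊15096/985⌋ = 15 − 15 = 0
n=38: ⌊(39·408)/985⌋ − ⌊(38·408)/985⌋ = ⌊15912/985⌋ − ⌊15504/985⌋ = 16 − 15 = 1
n=39: ⌊(40·408)/985⌋ − ⌊(39·408)/985⌋ = ⌊16320/985⌋ − ⌊15912/985⌋ = 16 − 16 = 0
n=40: ⌊(41·408)/985⌋ − ⌊(40·408)/985⌋ = ⌊16728/985⌋ − ⌊16320/985⌋ = 16 − 16 = 0
n=41: ⌊(42·408)/985⌋ − ⌊(41·408)/985⌋ = ⌊17136/985⌋ − ⌊16728/985⌋ = 17 − 16 = 1
n=42: ⌊(43·408)/985⌋ − ⌊(42·408)/985⌋ = ⌊17544/985⌋ − ⌊17136/985⌋ = 17 − 17 = 0
n=43: ⌊(44·408)/985⌋ − ⌊(43·408)/985⌋ = ⌊17952/985⌋ − ⌊17544/985⌋ = 18 − 17 = 1
n=44: ⌊(45·408)/985⌋ − ⌊(44·408)/985⌋ = ⌊18360/985⌋ − ⌊17952/985⌋ = 18 − 18 = 0
n=45: ⌊(46·408)/985⌋ − ⌊(45·408)/985⌋ = ⌊18768/985⌋ − ⌊18360/985⌋ = 19 − 18 = 1
n=46: ⌊(47·408)/985⌋ − ⌊(46·408)/985⌋ = ⌊19176/985⌋ − ⌊18768/985⌋ = 19 − 19 = 0
n=47: ⌊(48·408)/985⌋ − ⌊(47·408)/985⌋ = ⌊19584/985⌋ − ⌊19176/985⌋ = 19 − 19 = 0
n=48: ⌊(49·408)/985⌋ − ⌊(48·408)/985⌋ = ⌊19992/985⌋ − ⌊19584/985⌋ = 20 − 19 = 1
n=49: ⌊(50·408)/985⌋ − ⌊(49·408)/985⌋ = ⌊20400/985⌋ − ⌊19992/985⌋ = 20 − 20 = 0
n=50: ⌊(51·408)/985⌋ − ⌊(50·408)/985⌋ = ⌊20808/985⌋ − ⌊20400/985⌋ = 21 − 20 = 1
n=51: ⌊(52·408)/985⌋ − ⌊(51·408)/985⌋ = ⌊21216/985⌋ − ⌊20808/985⌋ = 21 − 21 = 0
n=52: ⌊(53·408)/985⌋ − ⌊(52·408)/985⌋ = ⌊21624/985⌋ − ⌊21216/985⌋ = 21 − 21 = 0
n=53: ⌊(54·408)/985⌋ − ⌊(53·408)/985⌋ = ⌊22032/985⌋ − ⌊21624/985⌋ = 22 − 21 = 1
n=54: ⌊(55·408)/985⌋ − ⌊(54·408)/985⌋ = ⌊22440/985⌋ − ⌊22032/985⌋ = 22 − 22 = 0
n=55: ⌊(56·408)/985⌋ − ⌊(55·408)/985⌋ = ⌊22848/985⌋ − ⌊22440/985⌋ = 23 − 22 = 1
n=56: ⌊(57·408)/985⌋ − ⌊(56·408)/985⌋ = ⌊23256/985⌋ − ⌊22848/985⌋ = 23 − 23 = 0
n=57: ⌊(58·408)/985⌋ − ⌊(57·408)/985⌋ = ⌊23664/985⌋ − ⌊23256/985⌋ = 24 − 23 = 1
n=58: ⌊(59·408)/985⌋ − ⌊(58·408)/985⌋ = ⌊24072/985⌋ − ⌊23664/985⌋ = 24 − 24 = 0
n=59: ⌊(60·408)/985⌋ − ⌊(59·408)/985⌋ = ⌊24480/985⌋ − ⌊24072/985⌋ = 24 − 24 = 0
n=60: ⌊(61·408)/985⌋ − ⌊(60·408)/985⌋ = ⌊24888/985⌋ − ⌊24480/985⌋ = 25 − 24 = 1
n=61: ⌊(62·408)/985⌋ − ⌊(61·408)/985⌋ = ⌊25296/985⌋ − ⌊24888/985⌋ = 25 − 25 = 0
n=62: ⌊(63·408)/985⌋ − ⌊(62·408)/985⌋ = ⌊25704/985⌋ − ⌊25296/985⌋ = 26 − 25 = 1
n=63: ⌊(64·408)/985⌋ − ⌊(63·408)/985⌋ = ⌊26112/985⌋ − ⌊25704/985⌋ = 26 − 26 = 0
n=64: ⌊(65·408)/985⌋ − ⌊(64·408)/985⌋ = ⌊26520/985⌋ − ⌊26112/985⌋ = 26 − 26 = 0
n=65: ⌊(66·408)/985⌋ − ⌊(65·408)/985⌋ = ⌊26928/985⌋ − ⌊26520/985⌋ = 27 − 26 = 1
n=66: ⌊(67·408)/985⌋ − ⌊(66·408)/985⌋ = ⌊27336/985⌋ − ⌊26928/985⌋ = 27 − 27 = 0
n=67: ⌊(68·408)/985⌋ − ⌊(67·408)/985⌋ = ⌊27744/985⌋ − ⌊27336/985⌋ = 28 − 27 = 1
n=68: ⌊(69·408)/985⌋ − ⌊(68·408)/985⌋ = ⌊28152/985⌋ − ⌊27744/985⌋ = 28 − 28 = 0
n=69: ⌊(70·408)/985⌋ − ⌊(69·408)/985⌋ = ⌊28560/985⌋ − ⌊28152/985⌋ = 28 − 28 = 0
n=70: ⌊(71·408)/985⌋ − ⌊(70·408)/985⌋ = ⌊28968/985⌋ − ⌊28560/985⌋ = 29 − 28 = 1
n=71: ⌊(72·408)/985⌋ − ⌊(71·408)/985⌋ = ⌊29376/985⌋ − ⌊28968/985⌋ = 29 − 29 = 0
n=72: ⌊(73·408)/985⌋ − ⌊(72·408)/985⌋ = ⌊29784/985⌋ − ⌊29376/985⌋ = 30 − 29 = 1
n=73: ⌊(74·408)/985⌋ − ⌊(73·408)/985⌋ = ⌊30192/985⌋ − ⌊29784/985⌋ = 30 − 30 = 0
n=74: ⌊(75·408)/985⌋ − ⌊(74·408)/985⌋ = ⌊30600/985⌋ − ⌊30192/985⌋ = 31 − 30 = 1
n=75: ⌊(76·408)/985⌋ − ⌊(75·408)/985⌋ = ⌊31008/985⌋ − ⌊30600/985⌋ = 31 − 31 = 0
n=76: ⌊(77·408)/985⌋ − ⌊(76·408)/985⌋ = ⌊31416/985⌋ − ⌊31008/985⌋ = 31 − 31 = 0
n=77: ⌊(78·408)/985⌋ − ⌊(77·408)/985⌋ = ⌊31824/985⌋ − ⌊31416/985⌋ = 32 − 31 = 1
n=78: ⌊(79·408)/985⌋ − ⌊(78·408)/985⌋ = ⌊32232/985⌋ − ⌊31824/985⌋ = 32 − 32 = 0
n=79: ⌊(80·408)/985⌋ − ⌊(79·408)/985⌋ = ⌊32640/985⌋ − ⌊32232/985⌋ = 33 − 32 = 1
n=80: ⌊(81·408)/985⌋ − ⌊(80·408)/985⌋ = ⌊33048/985⌋ − ⌊32640/985⌋ = 33 − 33 = 0
n=81: ⌊(82·408)/985⌋ − ⌊(81·408)/985⌋ = ⌊33456/985⌋ − ⌊33048/985⌋ = 33 − 33 = 0
n=82: ⌊(83·408)/985⌋ − ⌊(82·408)/985⌋ = ⌊33864/985⌋ − ⌊33456/985⌋ = 34 − 33 = 1
n=83: ⌊(84·408)/985⌋ − ⌊(83·408)/985⌋ = ⌊34272/985⌋ − ⌊33864/985⌋ = 34 − 34 = 0
n=84: ⌊(85·408)/985⌋ − ⌊(84·408)/985⌋ = ⌊34680/985⌋ − ⌊34272/985⌋ = 35 − 34 = 1
n=85: ⌊(86·408)/985⌋ − ⌊(85·408)/985⌋ = ⌊35088/985⌋ − ⌊34680/985⌋ = 35 − 35 = 0
n=86: ⌊(87·408)/985⌋ − ⌊(86·408)/985⌋ = ⌊35496/985⌋ − ⌊35088/985⌋ = 36 − 35 = 1
n=87: ⌊(88·408)/985⌋ − ⌊(87·408)/985⌋ = ⌊35904/985⌋ − ⌊35496/985⌋ = 36 − 36 = 0
n=88: ⌊(89·408)/985⌋ − ⌊(88·408)/985⌋ = ⌊36312/985⌋ − ⌊35904/985⌋ = 36 − 36 = 0
n=89: ⌊(90·408)/985⌋ − ⌊(89·408)/985⌋ = ⌊36720/985⌋ − ⌊36312/985⌋ = 37 − 36 = 1
n=90: ⌊(91·408)/985⌋ − ⌊(90·408)/985⌋ = ⌊37128/985⌋ − ⌊36720/985⌋ = 37 − 37 = 0
n=91: ⌊(92·408)/985⌋ − ⌊(91·408)/985⌋ = ⌊37536/985⌋ − ⌊37128/985⌋ = 38 − 37 = 1

00101001010010101001010010101001010010100101010010100101010010100101001010100101001010100101


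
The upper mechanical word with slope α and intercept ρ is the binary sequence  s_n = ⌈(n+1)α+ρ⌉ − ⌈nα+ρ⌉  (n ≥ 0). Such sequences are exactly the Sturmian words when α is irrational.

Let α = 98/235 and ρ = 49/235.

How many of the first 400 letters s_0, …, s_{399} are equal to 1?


#1s = Σ_{n=0}^{399} s_n = Σ_{n=0}^{399} (⌈(n+1)α+ρ⌉ − ⌈nα+ρ⌉)
the sum telescopes: every ⌈nα+ρ⌉ with 0 < n < 400 appears once with + and once with −, leaving ⌈400α+ρ⌉ − ⌈0·α+ρ⌉
400α + ρ = (400·98 + 49) / 235 = 39249/235
ρ = 49/235
⌈39249/235⌉ = 168,  ⌈49/235⌉ = 1
#1s = 168 − 1 = 167

167


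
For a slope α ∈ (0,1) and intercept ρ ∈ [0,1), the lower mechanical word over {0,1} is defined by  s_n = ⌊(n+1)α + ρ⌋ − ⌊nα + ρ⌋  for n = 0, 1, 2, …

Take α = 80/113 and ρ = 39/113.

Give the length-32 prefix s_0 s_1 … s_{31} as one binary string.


n=0: ⌊(1·80+39)/113⌋ − ⌊(0·80+39)/113⌋ = ⌊119/113⌋ − ⌊39/113⌋ = 1 − 0 = 1
n=1: ⌊(2·80+39)/113⌋ − ⌊(1·80+39)/113⌋ = ⌊199/113⌋ − ⌊119/113⌋ = 1 − 1 = 0
n=2: ⌊(3·80+39)/113⌋ − ⌊(2·80+39)/113⌋ = ⌊279/113⌋ − ⌊199/113⌋ = 2 − 1 = 1
n=3: ⌊(4·80+39)/113⌋ − ⌊(3·80+39)/113⌋ = ⌊359/113⌋ − ⌊279/113⌋ = 3 − 2 = 1
n=4: ⌊(5·80+39)/113⌋ − ⌊(4·80+39)/113⌋ = ⌊439/113⌋ − ⌊359/113⌋ = 3 − 3 = 0
n=5: ⌊(6·80+39)/113⌋ − ⌊(5·80+39)/113⌋ = ⌊519/113⌋ − ⌊439/113⌋ = 4 − 3 = 1
n=6: ⌊(7·80+39)/113⌋ − ⌊(6·80+39)/113⌋ = ⌊599/113⌋ − ⌊519/113⌋ = 5 − 4 = 1
n=7: ⌊(8·80+39)/113⌋ − ⌊(7·80+39)/113⌋ = ⌊679/113⌋ − ⌊599/113⌋ = 6 − 5 = 1
n=8: ⌊(9·80+39)/113⌋ − ⌊(8·80+39)/113⌋ = ⌊759/113⌋ − ⌊679/113⌋ = 6 − 6 = 0
n=9: ⌊(10·80+39)/113⌋ − ⌊(9·80+39)/113⌋ = ⌊839/113⌋ − ⌊759/113⌋ = 7 − 6 = 1
n=10: ⌊(11·80+39)/113⌋ − ⌊(10·80+39)/113⌋ = ⌊919/113⌋ − ⌊839/113⌋ = 8 − 7 = 1
n=11: ⌊(12·80+39)/113⌋ − ⌊(11·80+39)/113⌋ = ⌊999/113⌋ − ⌊919/113⌋ = 8 − 8 = 0
n=12: ⌊(13·80+39)/113⌋ − ⌊(12·80+39)/113⌋ = ⌊1079/113⌋ − ⌊999/113⌋ = 9 − 8 = 1
n=13: ⌊(14·80+39)/113⌋ − ⌊(13·80+39)/113⌋ = ⌊1159/113⌋ − ⌊1079/113⌋ = 10 − 9 = 1
n=14: ⌊(15·80+39)/113⌋ − ⌊(14·80+39)/113⌋ = ⌊1239/113⌋ − ⌊1159/113⌋ = 10 − 10 = 0
n=15: ⌊(16·80+39)/113⌋ − ⌊(15·80+39)/113⌋ = ⌊1319/113⌋ − ⌊1239/113⌋ = 11 − 10 = 1
n=16: ⌊(17·80+39)/113⌋ − ⌊(16·80+39)/113⌋ = ⌊1399/113⌋ − ⌊1319/113⌋ = 12 − 11 = 1
n=17: ⌊(18·80+39)/113⌋ − ⌊(17·80+39)/113⌋ = ⌊1479/113⌋ − ⌊1399/113⌋ = 13 − 12 = 1
n=18: ⌊(19·80+39)/113⌋ − ⌊(18·80+39)/113⌋ = ⌊1559/113⌋ − ⌊1479/113⌋ = 13 − 13 = 0
n=19: ⌊(20·80+39)/113⌋ − ⌊(19·80+39)/113⌋ = ⌊1639/113⌋ − ⌊1559/113⌋ = 14 − 13 = 1
n=20: ⌊(21·80+39)/113⌋ − ⌊(20·80+39)/113⌋ = ⌊1719/113⌋ − ⌊1639/113⌋ = 15 − 14 = 1
n=21: ⌊(22·80+39)/113⌋ − ⌊(21·80+39)/113⌋ = ⌊1799/113⌋ − ⌊1719/113⌋ = 15 − 15 = 0
n=22: ⌊(23·80+39)/113⌋ − ⌊(22·80+39)/113⌋ = ⌊1879/113⌋ − ⌊1799/113⌋ = 16 − 15 = 1
n=23: ⌊(24·80+39)/113⌋ − ⌊(23·80+39)/113⌋ = ⌊1959/113⌋ − ⌊1879/113⌋ = 17 − 16 = 1
n=24: ⌊(25·80+39)/113⌋ − ⌊(24·80+39)/113⌋ = ⌊2039/113⌋ − ⌊1959/113⌋ = 18 − 17 = 1
n=25: ⌊(26·80+39)/113⌋ − ⌊(25·80+39)/113⌋ = ⌊2119/113⌋ − ⌊2039/113⌋ = 18 − 18 = 0
n=26: ⌊(27·80+39)/113⌋ − ⌊(26·80+39)/113⌋ = ⌊2199/113⌋ − ⌊2119/113⌋ = 19 − 18 = 1
n=27: ⌊(28·80+39)/113⌋ − ⌊(27·80+39)/113⌋ = ⌊2279/113⌋ − ⌊2199/113⌋ = 20 − 19 = 1
n=28: ⌊(29·80+39)/113⌋ − ⌊(28·80+39)/113⌋ = ⌊2359/113⌋ − ⌊2279/113⌋ = 20 − 20 = 0
n=29: ⌊(30·80+39)/113⌋ − ⌊(29·80+39)/113⌋ = ⌊2439/113⌋ − ⌊2359/113⌋ = 21 − 20 = 1
n=30: ⌊(31·80+39)/113⌋ − ⌊(30·80+39)/113⌋ = ⌊2519/113⌋ − ⌊2439/113⌋ = 22 − 21 = 1
n=31: ⌊(32·80+39)/113⌋ − ⌊(31·80+39)/113⌋ = ⌊2599/113⌋ − ⌊2519/113⌋ = 23 − 22 = 1

10110111011011011101101110110111


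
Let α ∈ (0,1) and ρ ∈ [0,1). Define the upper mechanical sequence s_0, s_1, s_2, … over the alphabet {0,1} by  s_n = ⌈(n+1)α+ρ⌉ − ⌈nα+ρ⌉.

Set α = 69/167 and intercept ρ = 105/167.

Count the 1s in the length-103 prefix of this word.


43

#1s = Σ_{n=0}^{102} s_n = Σ_{n=0}^{102} (⌈(n+1)α+ρ⌉ − ⌈nα+ρ⌉)
the sum telescopes: every ⌈nα+ρ⌉ with 0 < n < 103 appears once with + and once with −, leaving ⌈103α+ρ⌉ − ⌈0·α+ρ⌉
103α + ρ = (103·69 + 105) / 167 = 7212/167
ρ = 105/167
⌈7212/167⌉ = 44,  ⌈105/167⌉ = 1
#1s = 44 − 1 = 43


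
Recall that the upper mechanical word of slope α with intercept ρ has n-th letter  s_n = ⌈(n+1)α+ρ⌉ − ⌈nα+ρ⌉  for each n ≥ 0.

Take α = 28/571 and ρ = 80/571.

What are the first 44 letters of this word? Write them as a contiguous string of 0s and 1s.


00000000000000000100000000000000000001000000

n=0: ⌈(1·28+80)/571⌉ − ⌈(0·28+80)/571⌉ = ⌈108/571⌉ − ⌈80/571⌉ = 1 − 1 = 0
n=1: ⌈(2·28+80)/571⌉ − ⌈(1·28+80)/571⌉ = ⌈136/571⌉ − ⌈108/571⌉ = 1 − 1 = 0
n=2: ⌈(3·28+80)/571⌉ − ⌈(2·28+80)/571⌉ = ⌈164/571⌉ − ⌈136/571⌉ = 1 − 1 = 0
n=3: ⌈(4·28+80)/571⌉ − ⌈(3·28+80)/571⌉ = ⌈192/571⌉ − ⌈164/571⌉ = 1 − 1 = 0
n=4: ⌈(5·28+80)/571⌉ − ⌈(4·28+80)/571⌉ = ⌈220/571⌉ − ⌈192/571⌉ = 1 − 1 = 0
n=5: ⌈(6·28+80)/571⌉ − ⌈(5·28+80)/571⌉ = ⌈248/571⌉ − ⌈220/571⌉ = 1 − 1 = 0
n=6: ⌈(7·28+80)/571⌉ − ⌈(6·28+80)/571⌉ = ⌈276/571⌉ − ⌈248/571⌉ = 1 − 1 = 0
n=7: ⌈(8·28+80)/571⌉ − ⌈(7·28+80)/571⌉ = ⌈304/571⌉ − ⌈276/571⌉ = 1 − 1 = 0
n=8: ⌈(9·28+80)/571⌉ − ⌈(8·28+80)/571⌉ = ⌈332/571⌉ − ⌈304/571⌉ = 1 − 1 = 0
n=9: ⌈(10·28+80)/571⌉ − ⌈(9·28+80)/571⌉ = ⌈360/571⌉ − ⌈332/571⌉ = 1 − 1 = 0
n=10: ⌈(11·28+80)/571⌉ − ⌈(10·28+80)/571⌉ = ⌈388/571⌉ − ⌈360/571⌉ = 1 − 1 = 0
n=11: ⌈(12·28+80)/571⌉ − ⌈(11·28+80)/571⌉ = ⌈416/571⌉ − ⌈388/571⌉ = 1 − 1 = 0
n=12: ⌈(13·28+80)/571⌉ − ⌈(12·28+80)/571⌉ = ⌈444/571⌉ − ⌈416/571⌉ = 1 − 1 = 0
n=13: ⌈(14·28+80)/571⌉ − ⌈(13·28+80)/571⌉ = ⌈472/571⌉ − ⌈444/571⌉ = 1 − 1 = 0
n=14: ⌈(15·28+80)/571⌉ − ⌈(14·28+80)/571⌉ = ⌈500/571⌉ − ⌈472/571⌉ = 1 − 1 = 0
n=15: ⌈(16·28+80)/571⌉ − ⌈(15·28+80)/571⌉ = ⌈528/571⌉ − ⌈500/571⌉ = 1 − 1 = 0
n=16: ⌈(17·28+80)/571⌉ − ⌈(16·28+80)/571⌉ = ⌈556/571⌉ − ⌈528/571⌉ = 1 − 1 = 0
n=17: ⌈(18·28+80)/571⌉ − ⌈(17·28+80)/571⌉ = ⌈584/571⌉ − ⌈556/571⌉ = 2 − 1 = 1
n=18: ⌈(19·28+80)/571⌉ − ⌈(18·28+80)/571⌉ = ⌈612/571⌉ − ⌈584/571⌉ = 2 − 2 = 0
n=19: ⌈(20·28+80)/571⌉ − ⌈(19·28+80)/571⌉ = ⌈640/571⌉ − ⌈612/571⌉ = 2 − 2 = 0
n=20: ⌈(21·28+80)/571⌉ − ⌈(20·28+80)/571⌉ = ⌈668/571⌉ − ⌈640/571⌉ = 2 − 2 = 0
n=21: ⌈(22·28+80)/571⌉ − ⌈(21·28+80)/571⌉ = ⌈696/571⌉ − ⌈668/571⌉ = 2 − 2 = 0
n=22: ⌈(23·28+80)/571⌉ − ⌈(22·28+80)/571⌉ = ⌈724/571⌉ − ⌈696/571⌉ = 2 − 2 = 0
n=23: ⌈(24·28+80)/571⌉ − ⌈(23·28+80)/571⌉ = ⌈752/571⌉ − ⌈724/571⌉ = 2 − 2 = 0
n=24: ⌈(25·28+80)/571⌉ − ⌈(24·28+80)/571⌉ = ⌈780/571⌉ − ⌈752/571⌉ = 2 − 2 = 0
n=25: ⌈(26·28+80)/571⌉ − ⌈(25·28+80)/571⌉ = ⌈808/571⌉ − ⌈780/571⌉ = 2 − 2 = 0
n=26: ⌈(27·28+80)/571⌉ − ⌈(26·28+80)/571⌉ = ⌈836/571⌉ − ⌈808/571⌉ = 2 − 2 = 0
n=27: ⌈(28·28+80)/571⌉ − ⌈(27·28+80)/571⌉ = ⌈864/571⌉ − ⌈836/571⌉ = 2 − 2 = 0
n=28: ⌈(29·28+80)/571⌉ − ⌈(28·28+80)/571⌉ = ⌈892/571⌉ − ⌈864/571⌉ = 2 − 2 = 0
n=29: ⌈(30·28+80)/571⌉ − ⌈(29·28+80)/571⌉ = ⌈920/571⌉ − ⌈892/571⌉ = 2 − 2 = 0
n=30: ⌈(31·28+80)/571⌉ − ⌈(30·28+80)/571⌉ = ⌈948/571⌉ − ⌈920/571⌉ = 2 − 2 = 0
n=31: ⌈(32·28+80)/571⌉ − ⌈(31·28+80)/571⌉ = ⌈976/571⌉ − ⌈948/571⌉ = 2 − 2 = 0
n=32: ⌈(33·28+80)/571⌉ − ⌈(32·28+80)/571⌉ = ⌈1004/571⌉ − ⌈976/571⌉ = 2 − 2 = 0
n=33: ⌈(34·28+80)/571⌉ − ⌈(33·28+80)/571⌉ = ⌈1032/571⌉ − ⌈1004/571⌉ = 2 − 2 = 0
n=34: ⌈(35·28+80)/571⌉ − ⌈(34·28+80)/571⌉ = ⌈1060/571⌉ − ⌈1032/571⌉ = 2 − 2 = 0
n=35: ⌈(36·28+80)/571⌉ − ⌈(35·28+80)/571⌉ = ⌈1088/571⌉ − ⌈1060/571⌉ = 2 − 2 = 0
n=36: ⌈(37·28+80)/571⌉ − ⌈(36·28+80)/571⌉ = ⌈1116/571⌉ − ⌈1088/571⌉ = 2 − 2 = 0
n=37: ⌈(38·28+80)/571⌉ − ⌈(37·28+80)/571⌉ = ⌈1144/571⌉ − ⌈1116/571⌉ = 3 − 2 = 1
n=38: ⌈(39·28+80)/571⌉ − ⌈(38·28+80)/571⌉ = ⌈1172/571⌉ − ⌈1144/571⌉ = 3 − 3 = 0
n=39: ⌈(40·28+80)/571⌉ − ⌈(39·28+80)/571⌉ = ⌈1200/571⌉ − ⌈1172/571⌉ = 3 − 3 = 0
n=40: ⌈(41·28+80)/571⌉ − ⌈(40·28+80)/571⌉ = ⌈1228/571⌉ − ⌈1200/571⌉ = 3 − 3 = 0
n=41: ⌈(42·28+80)/571⌉ − ⌈(41·28+80)/571⌉ = ⌈1256/571⌉ − ⌈1228/571⌉ = 3 − 3 = 0
n=42: ⌈(43·28+80)/571⌉ − ⌈(42·28+80)/571⌉ = ⌈1284/571⌉ − ⌈1256/571⌉ = 3 − 3 = 0
n=43: ⌈(44·28+80)/571⌉ − ⌈(43·28+80)/571⌉ = ⌈1312/571⌉ − ⌈1284/571⌉ = 3 − 3 = 0


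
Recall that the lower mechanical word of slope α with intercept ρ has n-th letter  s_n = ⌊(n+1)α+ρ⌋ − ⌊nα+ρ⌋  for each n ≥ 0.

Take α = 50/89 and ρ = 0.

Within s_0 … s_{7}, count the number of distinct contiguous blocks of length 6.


2

t_n = ⌊(n·50)/89⌋ for n = 0 … 8:
  n=0…8: ⌊0/89⌋=0 ⌊50/89⌋=0 ⌊100/89⌋=1 ⌊150/89⌋=1 ⌊200/89⌋=2 ⌊250/89⌋=2 ⌊300/89⌋=3 ⌊350/89⌋=3 ⌊400/89⌋=4
s_n = t_(n+1) − t_n for n = 0 … 7 gives
prefix = 01010101
slide a length-6 window over [0..5] … [2..7] (3 windows); first occurrence of each distinct factor:
  [  0..  5] 010101
  [  1..  6] 101010
  (the other 1 window repeats one of these)
distinct factors: {010101, 101010}
count = 2  (Sturmian bound for length 6 is 7)


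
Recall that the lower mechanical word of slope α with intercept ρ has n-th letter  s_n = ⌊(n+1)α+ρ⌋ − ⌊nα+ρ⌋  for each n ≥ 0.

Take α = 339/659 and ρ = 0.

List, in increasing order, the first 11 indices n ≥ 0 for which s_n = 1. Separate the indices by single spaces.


1 3 5 7 9 11 13 15 17 19 21

n=0: ⌊339/659⌋−⌊0/659⌋ = 0−0 = 0
n=1: ⌊678/659⌋−⌊339/659⌋ = 1−0 = 1  ← one
n=2: ⌊1017/659⌋−⌊678/659⌋ = 1−1 = 0
n=3: ⌊1356/659⌋−⌊1017/659⌋ = 2−1 = 1  ← one
n=4: ⌊1695/659⌋−⌊1356/659⌋ = 2−2 = 0
n=5: ⌊2034/659⌋−⌊1695/659⌋ = 3−2 = 1  ← one
n=6: ⌊2373/659⌋−⌊2034/659⌋ = 3−3 = 0
n=7: ⌊2712/659⌋−⌊2373/659⌋ = 4−3 = 1  ← one
n=8: ⌊3051/659⌋−⌊2712/659⌋ = 4−4 = 0
n=9: ⌊3390/659⌋−⌊3051/659⌋ = 5−4 = 1  ← one
n=10: ⌊3729/659⌋−⌊3390/659⌋ = 5−5 = 0
n=11: ⌊4068/659⌋−⌊3729/659⌋ = 6−5 = 1  ← one
n=12: ⌊4407/659⌋−⌊4068/659⌋ = 6−6 = 0
n=13: ⌊4746/659⌋−⌊4407/659⌋ = 7−6 = 1  ← one
n=14: ⌊5085/659⌋−⌊4746/659⌋ = 7−7 = 0
n=15: ⌊5424/659⌋−⌊5085/659⌋ = 8−7 = 1  ← one
n=16: ⌊5763/659⌋−⌊5424/659⌋ = 8−8 = 0
n=17: ⌊6102/659⌋−⌊5763/659⌋ = 9−8 = 1  ← one
n=18: ⌊6441/659⌋−⌊6102/659⌋ = 9−9 = 0
n=19: ⌊6780/659⌋−⌊6441/659⌋ = 10−9 = 1  ← one
n=20: ⌊7119/659⌋−⌊6780/659⌋ = 10−10 = 0
n=21: ⌊7458/659⌋−⌊7119/659⌋ = 11−10 = 1  ← one
positions of the first 11 ones: 1 3 5 7 9 11 13 15 17 19 21


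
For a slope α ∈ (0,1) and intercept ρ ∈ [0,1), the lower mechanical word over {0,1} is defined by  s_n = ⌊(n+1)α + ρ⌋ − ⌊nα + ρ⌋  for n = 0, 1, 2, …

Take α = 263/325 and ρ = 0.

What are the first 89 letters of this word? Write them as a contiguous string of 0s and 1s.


01111011110111101111011111011110111101111011111011110111101111011111011110111101111011111

n=0: ⌊(1·263)/325⌋ − ⌊(0·263)/325⌋ = ⌊263/325⌋ − ⌊0/325⌋ = 0 − 0 = 0
n=1: ⌊(2·263)/325⌋ − ⌊(1·263)/325⌋ = ⌊526/325⌋ − ⌊263/325⌋ = 1 − 0 = 1
n=2: ⌊(3·263)/325⌋ − ⌊(2·263)/325⌋ = ⌊789/325⌋ − ⌊526/325⌋ = 2 − 1 = 1
n=3: ⌊(4·263)/325⌋ − ⌊(3·263)/325⌋ = ⌊1052/325⌋ − ⌊789/325⌋ = 3 − 2 = 1
n=4: ⌊(5·263)/325⌋ − ⌊(4·263)/325⌋ = ⌊1315/325⌋ − ⌊1052/325⌋ = 4 − 3 = 1
n=5: ⌊(6·263)/325⌋ − ⌊(5·263)/325⌋ = ⌊1578/325⌋ − ⌊1315/325⌋ = 4 − 4 = 0
n=6: ⌊(7·263)/325⌋ − ⌊(6·263)/325⌋ = ⌊1841/325⌋ − ⌊1578/325⌋ = 5 − 4 = 1
n=7: ⌊(8·263)/325⌋ − ⌊(7·263)/325⌋ = ⌊2104/325⌋ − ⌊1841/325⌋ = 6 − 5 = 1
n=8: ⌊(9·263)/325⌋ − ⌊(8·263)/325⌋ = ⌊2367/325⌋ − ⌊2104/325⌋ = 7 − 6 = 1
n=9: ⌊(10·263)/325⌋ − ⌊(9·263)/325⌋ = ⌊2630/325⌋ − ⌊2367/325⌋ = 8 − 7 = 1
n=10: ⌊(11·263)/325⌋ − ⌊(10·263)/325⌋ = ⌊2893/325⌋ − ⌊2630/325⌋ = 8 − 8 = 0
n=11: ⌊(12·263)/325⌋ − ⌊(11·263)/325⌋ = ⌊3156/325⌋ − ⌊2893/325⌋ = 9 − 8 = 1
n=12: ⌊(13·263)/325⌋ − ⌊(12·263)/325⌋ = ⌊3419/325⌋ − ⌊3156/325⌋ = 10 − 9 = 1
n=13: ⌊(14·263)/325⌋ − ⌊(13·263)/325⌋ = ⌊3682/325⌋ − ⌊3419/325⌋ = 11 − 10 = 1
n=14: ⌊(15·263)/325⌋ − ⌊(14·263)/325⌋ = ⌊3945/325⌋ − ⌊3682/325⌋ = 12 − 11 = 1
n=15: ⌊(16·263)/325⌋ − ⌊(15·263)/325⌋ = ⌊4208/325⌋ − ⌊3945/325⌋ = 12 − 12 = 0
n=16: ⌊(17·263)/325⌋ − ⌊(16·263)/325⌋ = ⌊4471/325⌋ − ⌊4208/325⌋ = 13 − 12 = 1
n=17: ⌊(18·263)/325⌋ − ⌊(17·263)/325⌋ = ⌊4734/325⌋ − ⌊4471/325⌋ = 14 − 13 = 1
n=18: ⌊(19·263)/325⌋ − ⌊(18·263)/325⌋ = ⌊4997/325⌋ − ⌊4734/325⌋ = 15 − 14 = 1
n=19: ⌊(20·263)/325⌋ − ⌊(19·263)/325⌋ = ⌊5260/325⌋ − ⌊4997/325⌋ = 16 − 15 = 1
n=20: ⌊(21·263)/325⌋ − ⌊(20·263)/325⌋ = ⌊5523/325⌋ − ⌊5260/325⌋ = 16 − 16 = 0
n=21: ⌊(22·263)/325⌋ − ⌊(21·263)/325⌋ = ⌊5786/325⌋ − ⌊5523/325⌋ = 17 − 16 = 1
n=22: ⌊(23·263)/325⌋ − ⌊(22·263)/325⌋ = ⌊6049/325⌋ − ⌊5786/325⌋ = 18 − 17 = 1
n=23: ⌊(24·263)/325⌋ − ⌊(23·263)/325⌋ = ⌊6312/325⌋ − ⌊6049/325⌋ = 19 − 18 = 1
n=24: ⌊(25·263)/325⌋ − ⌊(24·263)/325⌋ = ⌊6575/325⌋ − ⌊6312/325⌋ = 20 − 19 = 1
n=25: ⌊(26·263)/325⌋ − ⌊(25·263)/325⌋ = ⌊6838/325⌋ − ⌊6575/325⌋ = 21 − 20 = 1
n=26: ⌊(27·263)/325⌋ − ⌊(26·263)/325⌋ = ⌊7101/325⌋ − ⌊6838/325⌋ = 21 − 21 = 0
n=27: ⌊(28·263)/325⌋ − ⌊(27·263)/325⌋ = ⌊7364/325⌋ − ⌊7101/325⌋ = 22 − 21 = 1
n=28: ⌊(29·263)/325⌋ − ⌊(28·263)/325⌋ = ⌊7627/325⌋ − ⌊7364/325⌋ = 23 − 22 = 1
n=29: ⌊(30·263)/325⌋ − ⌊(29·263)/325⌋ = ⌊7890/325⌋ − ⌊7627/325⌋ = 24 − 23 = 1
n=30: ⌊(31·263)/325⌋ − ⌊(30·263)/325⌋ = ⌊8153/325⌋ − ⌊7890/325⌋ = 25 − 24 = 1
n=31: ⌊(32·263)/325⌋ − ⌊(31·263)/325⌋ = ⌊8416/325⌋ − ⌊8153/325⌋ = 25 − 25 = 0
n=32: ⌊(33·263)/325⌋ − ⌊(32·263)/325⌋ = ⌊8679/325⌋ − ⌊8416/325⌋ = 26 − 25 = 1
n=33: ⌊(34·263)/325⌋ − ⌊(33·263)/325⌋ = ⌊8942/325⌋ − ⌊8679/325⌋ = 27 − 26 = 1
n=34: ⌊(35·263)/325⌋ − ⌊(34·263)/325⌋ = ⌊9205/325⌋ − ⌊8942/325⌋ = 28 − 27 = 1
n=35: ⌊(36·263)/325⌋ − ⌊(35·263)/325⌋ = ⌊9468/325⌋ − ⌊9205/325⌋ = 29 − 28 = 1
n=36: ⌊(37·263)/325⌋ − ⌊(36·263)/325⌋ = ⌊9731/325⌋ − ⌊9468/325⌋ = 29 − 29 = 0
n=37: ⌊(38·263)/325⌋ − ⌊(37·263)/325⌋ = ⌊9994/325⌋ − ⌊9731/325⌋ = 30 − 29 = 1
n=38: ⌊(39·263)/325⌋ − ⌊(38·263)/325⌋ = ⌊10257/325⌋ − ⌊9994/325⌋ = 31 − 30 = 1
n=39: ⌊(40·263)/325⌋ − ⌊(39·263)/325⌋ = ⌊10520/325⌋ − ⌊10257/325⌋ = 32 − 31 = 1
n=40: ⌊(41·263)/325⌋ − ⌊(40·263)/325⌋ = ⌊10783/325⌋ − ⌊10520/325⌋ = 33 − 32 = 1
n=41: ⌊(42·263)/325⌋ − ⌊(41·263)/325⌋ = ⌊11046/325⌋ − ⌊10783/325⌋ = 33 − 33 = 0
n=42: ⌊(43·263)/325⌋ − ⌊(42·263)/325⌋ = ⌊11309/325⌋ − ⌊11046/325⌋ = 34 − 33 = 1
n=43: ⌊(44·263)/325⌋ − ⌊(43·263)/325⌋ = ⌊11572/325⌋ − ⌊11309/325⌋ = 35 − 34 = 1
n=44: ⌊(45·263)/325⌋ − ⌊(44·263)/325⌋ = ⌊11835/325⌋ − ⌊11572/325⌋ = 36 − 35 = 1
n=45: ⌊(46·263)/325⌋ − ⌊(45·263)/325⌋ = ⌊12098/325⌋ − ⌊11835/325⌋ = 37 − 36 = 1
n=46: ⌊(47·263)/325⌋ − ⌊(46·263)/325⌋ = ⌊12361/325⌋ − ⌊12098/325⌋ = 38 − 37 = 1
n=47: ⌊(48·263)/325⌋ − ⌊(47·263)/325⌋ = ⌊12624/325⌋ − ⌊12361/325⌋ = 38 − 38 = 0
n=48: ⌊(49·263)/325⌋ − ⌊(48·263)/325⌋ = ⌊12887/325⌋ − ⌊12624/325⌋ = 39 − 38 = 1
n=49: ⌊(50·263)/325⌋ − ⌊(49·263)/325⌋ = ⌊13150/325⌋ − ⌊12887/325⌋ = 40 − 39 = 1
n=50: ⌊(51·263)/325⌋ − ⌊(50·263)/325⌋ = ⌊13413/325⌋ − ⌊13150/325⌋ = 41 − 40 = 1
n=51: ⌊(52·263)/325⌋ − ⌊(51·263)/325⌋ = ⌊13676/325⌋ − ⌊13413/325⌋ = 42 − 41 = 1
n=52: ⌊(53·263)/325⌋ − ⌊(52·263)/325⌋ = ⌊13939/325⌋ − ⌊13676/325⌋ = 42 − 42 = 0
n=53: ⌊(54·263)/325⌋ − ⌊(53·263)/325⌋ = ⌊14202/325⌋ − ⌊13939/325⌋ = 43 − 42 = 1
n=54: ⌊(55·263)/325⌋ − ⌊(54·263)/325⌋ = ⌊14465/325⌋ − ⌊14202/325⌋ = 44 − 43 = 1
n=55: ⌊(56·263)/325⌋ − ⌊(55·263)/325⌋ = ⌊14728/325⌋ − ⌊14465/325⌋ = 45 − 44 = 1
n=56: ⌊(57·263)/325⌋ − ⌊(56·263)/325⌋ = ⌊14991/325⌋ − ⌊14728/325⌋ = 46 − 45 = 1
n=57: ⌊(58·263)/325⌋ − ⌊(57·263)/325⌋ = ⌊15254/325⌋ − ⌊14991/325⌋ = 46 − 46 = 0
n=58: ⌊(59·263)/325⌋ − ⌊(58·263)/325⌋ = ⌊15517/325⌋ − ⌊15254/325⌋ = 47 − 46 = 1
n=59: ⌊(60·263)/325⌋ − ⌊(59·263)/325⌋ = ⌊15780/325⌋ − ⌊15517/325⌋ = 48 − 47 = 1
n=60: ⌊(61·263)/325⌋ − ⌊(60·263)/325⌋ = ⌊16043/325⌋ − ⌊15780/325⌋ = 49 − 48 = 1
n=61: ⌊(62·263)/325⌋ − ⌊(61·263)/325⌋ = ⌊16306/325⌋ − ⌊16043/325⌋ = 50 − 49 = 1
n=62: ⌊(63·263)/325⌋ − ⌊(62·263)/325⌋ = ⌊16569/325⌋ − ⌊16306/325⌋ = 50 − 50 = 0
n=63: ⌊(64·263)/325⌋ − ⌊(63·263)/325⌋ = ⌊16832/325⌋ − ⌊16569/325⌋ = 51 − 50 = 1
n=64: ⌊(65·263)/325⌋ − ⌊(64·263)/325⌋ = ⌊17095/325⌋ − ⌊16832/325⌋ = 52 − 51 = 1
n=65: ⌊(66·263)/325⌋ − ⌊(65·263)/325⌋ = ⌊17358/325⌋ − ⌊17095/325⌋ = 53 − 52 = 1
n=66: ⌊(67·263)/325⌋ − ⌊(66·263)/325⌋ = ⌊17621/325⌋ − ⌊17358/325⌋ = 54 − 53 = 1
n=67: ⌊(68·263)/325⌋ − ⌊(67·263)/325⌋ = ⌊17884/325⌋ − ⌊17621/325⌋ = 55 − 54 = 1
n=68: ⌊(69·263)/325⌋ − ⌊(68·263)/325⌋ = ⌊18147/325⌋ − ⌊17884/325⌋ = 55 − 55 = 0
n=69: ⌊(70·263)/325⌋ − ⌊(69·263)/325⌋ = ⌊18410/325⌋ − ⌊18147/325⌋ = 56 − 55 = 1
n=70: ⌊(71·263)/325⌋ − ⌊(70·263)/325⌋ = ⌊18673/325⌋ − ⌊18410/325⌋ = 57 − 56 = 1
n=71: ⌊(72·263)/325⌋ − ⌊(71·263)/325⌋ = ⌊18936/325⌋ − ⌊18673/325⌋ = 58 − 57 = 1
n=72: ⌊(73·263)/325⌋ − ⌊(72·263)/325⌋ = ⌊19199/325⌋ − ⌊18936/325⌋ = 59 − 58 = 1
n=73: ⌊(74·263)/325⌋ − ⌊(73·263)/325⌋ = ⌊19462/325⌋ − ⌊19199/325⌋ = 59 − 59 = 0
n=74: ⌊(75·263)/325⌋ − ⌊(74·263)/325⌋ = ⌊19725/325⌋ − ⌊19462/325⌋ = 60 − 59 = 1
n=75: ⌊(76·263)/325⌋ − ⌊(75·263)/325⌋ = ⌊19988/325⌋ − ⌊19725/325⌋ = 61 − 60 = 1
n=76: ⌊(77·263)/325⌋ − ⌊(76·263)/325⌋ = ⌊20251/325⌋ − ⌊19988/325⌋ = 62 − 61 = 1
n=77: ⌊(78·263)/325⌋ − ⌊(77·263)/325⌋ = ⌊20514/325⌋ − ⌊20251/325⌋ = 63 − 62 = 1
n=78: ⌊(79·263)/325⌋ − ⌊(78·263)/325⌋ = ⌊20777/325⌋ − ⌊20514/325⌋ = 63 − 63 = 0
n=79: ⌊(80·263)/325⌋ − ⌊(79·263)/325⌋ = ⌊21040/325⌋ − ⌊20777/325⌋ = 64 − 63 = 1
n=80: ⌊(81·263)/325⌋ − ⌊(80·263)/325⌋ = ⌊21303/325⌋ − ⌊21040/325⌋ = 65 − 64 = 1
n=81: ⌊(82·263)/325⌋ − ⌊(81·263)/325⌋ = ⌊21566/325⌋ − ⌊21303/325⌋ = 66 − 65 = 1
n=82: ⌊(83·263)/325⌋ − ⌊(82·263)/325⌋ = ⌊21829/325⌋ − ⌊21566/325⌋ = 67 − 66 = 1
n=83: ⌊(84·263)/325⌋ − ⌊(83·263)/325⌋ = ⌊22092/325⌋ − ⌊21829/325⌋ = 67 − 67 = 0
n=84: ⌊(85·263)/325⌋ − ⌊(84·263)/325⌋ = ⌊22355/325⌋ − ⌊22092/325⌋ = 68 − 67 = 1
n=85: ⌊(86·263)/325⌋ − ⌊(85·263)/325⌋ = ⌊22618/325⌋ − ⌊22355/325⌋ = 69 − 68 = 1
n=86: ⌊(87·263)/325⌋ − ⌊(86·263)/325⌋ = ⌊22881/325⌋ − ⌊22618/325⌋ = 70 − 69 = 1
n=87: ⌊(88·263)/325⌋ − ⌊(87·263)/325⌋ = ⌊23144/325⌋ − ⌊22881/325⌋ = 71 − 70 = 1
n=88: ⌊(89·263)/325⌋ − ⌊(88·263)/325⌋ = ⌊23407/325⌋ − ⌊23144/325⌋ = 72 − 71 = 1


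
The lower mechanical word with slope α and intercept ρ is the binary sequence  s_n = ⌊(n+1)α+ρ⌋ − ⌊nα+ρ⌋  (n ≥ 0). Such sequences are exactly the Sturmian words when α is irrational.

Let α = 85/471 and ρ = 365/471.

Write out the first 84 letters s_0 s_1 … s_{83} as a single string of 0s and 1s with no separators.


010000100000100001000001000010000010000010000100000100001000001000010000010000100000

n=0: ⌊(1·85+365)/471⌋ − ⌊(0·85+365)/471⌋ = ⌊450/471⌋ − ⌊365/471⌋ = 0 − 0 = 0
n=1: ⌊(2·85+365)/471⌋ − ⌊(1·85+365)/471⌋ = ⌊535/471⌋ − ⌊450/471⌋ = 1 − 0 = 1
n=2: ⌊(3·85+365)/471⌋ − ⌊(2·85+365)/471⌋ = ⌊620/471⌋ − ⌊535/471⌋ = 1 − 1 = 0
n=3: ⌊(4·85+365)/471⌋ − ⌊(3·85+365)/471⌋ = ⌊705/471⌋ − ⌊620/471⌋ = 1 − 1 = 0
n=4: ⌊(5·85+365)/471⌋ − ⌊(4·85+365)/471⌋ = ⌊790/471⌋ − ⌊705/471⌋ = 1 − 1 = 0
n=5: ⌊(6·85+365)/471⌋ − ⌊(5·85+365)/471⌋ = ⌊875/471⌋ − ⌊790/471⌋ = 1 − 1 = 0
n=6: ⌊(7·85+365)/471⌋ − ⌊(6·85+365)/471⌋ = ⌊960/471⌋ − ⌊875/471⌋ = 2 − 1 = 1
n=7: ⌊(8·85+365)/471⌋ − ⌊(7·85+365)/471⌋ = ⌊1045/471⌋ − ⌊960/471⌋ = 2 − 2 = 0
n=8: ⌊(9·85+365)/471⌋ − ⌊(8·85+365)/471⌋ = ⌊1130/471⌋ − ⌊1045/471⌋ = 2 − 2 = 0
n=9: ⌊(10·85+365)/471⌋ − ⌊(9·85+365)/471⌋ = ⌊1215/471⌋ − ⌊1130/471⌋ = 2 − 2 = 0
n=10: ⌊(11·85+365)/471⌋ − ⌊(10·85+365)/471⌋ = ⌊1300/471⌋ − ⌊1215/471⌋ = 2 − 2 = 0
n=11: ⌊(12·85+365)/471⌋ − ⌊(11·85+365)/471⌋ = ⌊1385/471⌋ − ⌊1300/471⌋ = 2 − 2 = 0
n=12: ⌊(13·85+365)/471⌋ − ⌊(12·85+365)/471⌋ = ⌊1470/471⌋ − ⌊1385/471⌋ = 3 − 2 = 1
n=13: ⌊(14·85+365)/471⌋ − ⌊(13·85+365)/471⌋ = ⌊1555/471⌋ − ⌊1470/471⌋ = 3 − 3 = 0
n=14: ⌊(15·85+365)/471⌋ − ⌊(14·85+365)/471⌋ = ⌊1640/471⌋ − ⌊1555/471⌋ = 3 − 3 = 0
n=15: ⌊(16·85+365)/471⌋ − ⌊(15·85+365)/471⌋ = ⌊1725/471⌋ − ⌊1640/471⌋ = 3 − 3 = 0
n=16: ⌊(17·85+365)/471⌋ − ⌊(16·85+365)/471⌋ = ⌊1810/471⌋ − ⌊1725/471⌋ = 3 − 3 = 0
n=17: ⌊(18·85+365)/471⌋ − ⌊(17·85+365)/471⌋ = ⌊1895/471⌋ − ⌊1810/471⌋ = 4 − 3 = 1
n=18: ⌊(19·85+365)/471⌋ − ⌊(18·85+365)/471⌋ = ⌊1980/471⌋ − ⌊1895/471⌋ = 4 − 4 = 0
n=19: ⌊(20·85+365)/471⌋ − ⌊(19·85+365)/471⌋ = ⌊2065/471⌋ − ⌊1980/471⌋ = 4 − 4 = 0
n=20: ⌊(21·85+365)/471⌋ − ⌊(20·85+365)/471⌋ = ⌊2150/471⌋ − ⌊2065/471⌋ = 4 − 4 = 0
n=21: ⌊(22·85+365)/471⌋ − ⌊(21·85+365)/471⌋ = ⌊2235/471⌋ − ⌊2150/471⌋ = 4 − 4 = 0
n=22: ⌊(23·85+365)/471⌋ − ⌊(22·85+365)/471⌋ = ⌊2320/471⌋ − ⌊2235/471⌋ = 4 − 4 = 0
n=23: ⌊(24·85+365)/471⌋ − ⌊(23·85+365)/471⌋ = ⌊2405/471⌋ − ⌊2320/471⌋ = 5 − 4 = 1
n=24: ⌊(25·85+365)/471⌋ − ⌊(24·85+365)/471⌋ = ⌊2490/471⌋ − ⌊2405/471⌋ = 5 − 5 = 0
n=25: ⌊(26·85+365)/471⌋ − ⌊(25·85+365)/471⌋ = ⌊2575/471⌋ − ⌊2490/471⌋ = 5 − 5 = 0
n=26: ⌊(27·85+365)/471⌋ − ⌊(26·85+365)/471⌋ = ⌊2660/471⌋ − ⌊2575/471⌋ = 5 − 5 = 0
n=27: ⌊(28·85+365)/471⌋ − ⌊(27·85+365)/471⌋ = ⌊2745/471⌋ − ⌊2660/471⌋ = 5 − 5 = 0
n=28: ⌊(29·85+365)/471⌋ − ⌊(28·85+365)/471⌋ = ⌊2830/471⌋ − ⌊2745/471⌋ = 6 − 5 = 1
n=29: ⌊(30·85+365)/471⌋ − ⌊(29·85+365)/471⌋ = ⌊2915/471⌋ − ⌊2830/471⌋ = 6 − 6 = 0
n=30: ⌊(31·85+365)/471⌋ − ⌊(30·85+365)/471⌋ = ⌊3000/471⌋ − ⌊2915/471⌋ = 6 − 6 = 0
n=31: ⌊(32·85+365)/471⌋ − ⌊(31·85+365)/471⌋ = ⌊3085/471⌋ − ⌊3000/471⌋ = 6 − 6 = 0
n=32: ⌊(33·85+365)/471⌋ − ⌊(32·85+365)/471⌋ = ⌊3170/471⌋ − ⌊3085/471⌋ = 6 − 6 = 0
n=33: ⌊(34·85+365)/471⌋ − ⌊(33·85+365)/471⌋ = ⌊3255/471⌋ − ⌊3170/471⌋ = 6 − 6 = 0
n=34: ⌊(35·85+365)/471⌋ − ⌊(34·85+365)/471⌋ = ⌊3340/471⌋ − ⌊3255/471⌋ = 7 − 6 = 1
n=35: ⌊(36·85+365)/471⌋ − ⌊(35·85+365)/471⌋ = ⌊3425/471⌋ − ⌊3340/471⌋ = 7 − 7 = 0
n=36: ⌊(37·85+365)/471⌋ − ⌊(36·85+365)/471⌋ = ⌊3510/471⌋ − ⌊3425/471⌋ = 7 − 7 = 0
n=37: ⌊(38·85+365)/471⌋ − ⌊(37·85+365)/471⌋ = ⌊3595/471⌋ − ⌊3510/471⌋ = 7 − 7 = 0
n=38: ⌊(39·85+365)/471⌋ − ⌊(38·85+365)/471⌋ = ⌊3680/471⌋ − ⌊3595/471⌋ = 7 − 7 = 0
n=39: ⌊(40·85+365)/471⌋ − ⌊(39·85+365)/471⌋ = ⌊3765/471⌋ − ⌊3680/471⌋ = 7 − 7 = 0
n=40: ⌊(41·85+365)/471⌋ − ⌊(40·85+365)/471⌋ = ⌊3850/471⌋ − ⌊3765/471⌋ = 8 − 7 = 1
n=41: ⌊(42·85+365)/471⌋ − ⌊(41·85+365)/471⌋ = ⌊3935/471⌋ − ⌊3850/471⌋ = 8 − 8 = 0
n=42: ⌊(43·85+365)/471⌋ − ⌊(42·85+365)/471⌋ = ⌊4020/471⌋ − ⌊3935/471⌋ = 8 − 8 = 0
n=43: ⌊(44·85+365)/471⌋ − ⌊(43·85+365)/471⌋ = ⌊4105/471⌋ − ⌊4020/471⌋ = 8 − 8 = 0
n=44: ⌊(45·85+365)/471⌋ − ⌊(44·85+365)/471⌋ = ⌊4190/471⌋ − ⌊4105/471⌋ = 8 − 8 = 0
n=45: ⌊(46·85+365)/471⌋ − ⌊(45·85+365)/471⌋ = ⌊4275/471⌋ − ⌊4190/471⌋ = 9 − 8 = 1
n=46: ⌊(47·85+365)/471⌋ − ⌊(46·85+365)/471⌋ = ⌊4360/471⌋ − ⌊4275/471⌋ = 9 − 9 = 0
n=47: ⌊(48·85+365)/471⌋ − ⌊(47·85+365)/471⌋ = ⌊4445/471⌋ − ⌊4360/471⌋ = 9 − 9 = 0
n=48: ⌊(49·85+365)/471⌋ − ⌊(48·85+365)/471⌋ = ⌊4530/471⌋ − ⌊4445/471⌋ = 9 − 9 = 0
n=49: ⌊(50·85+365)/471⌋ − ⌊(49·85+365)/471⌋ = ⌊4615/471⌋ − ⌊4530/471⌋ = 9 − 9 = 0
n=50: ⌊(51·85+365)/471⌋ − ⌊(50·85+365)/471⌋ = ⌊4700/471⌋ − ⌊4615/471⌋ = 9 − 9 = 0
n=51: ⌊(52·85+365)/471⌋ − ⌊(51·85+365)/471⌋ = ⌊4785/471⌋ − ⌊4700/471⌋ = 10 − 9 = 1
n=52: ⌊(53·85+365)/471⌋ − ⌊(52·85+365)/471⌋ = ⌊4870/471⌋ − ⌊4785/471⌋ = 10 − 10 = 0
n=53: ⌊(54·85+365)/471⌋ − ⌊(53·85+365)/471⌋ = ⌊4955/471⌋ − ⌊4870/471⌋ = 10 − 10 = 0
n=54: ⌊(55·85+365)/471⌋ − ⌊(54·85+365)/471⌋ = ⌊5040/471⌋ − ⌊4955/471⌋ = 10 − 10 = 0
n=55: ⌊(56·85+365)/471⌋ − ⌊(55·85+365)/471⌋ = ⌊5125/471⌋ − ⌊5040/471⌋ = 10 − 10 = 0
n=56: ⌊(57·85+365)/471⌋ − ⌊(56·85+365)/471⌋ = ⌊5210/471⌋ − ⌊5125/471⌋ = 11 − 10 = 1
n=57: ⌊(58·85+365)/471⌋ − ⌊(57·85+365)/471⌋ = ⌊5295/471⌋ − ⌊5210/471⌋ = 11 − 11 = 0
n=58: ⌊(59·85+365)/471⌋ − ⌊(58·85+365)/471⌋ = ⌊5380/471⌋ − ⌊5295/471⌋ = 11 − 11 = 0
n=59: ⌊(60·85+365)/471⌋ − ⌊(59·85+365)/471⌋ = ⌊5465/471⌋ − ⌊5380/471⌋ = 11 − 11 = 0
n=60: ⌊(61·85+365)/471⌋ − ⌊(60·85+365)/471⌋ = ⌊5550/471⌋ − ⌊5465/471⌋ = 11 − 11 = 0
n=61: ⌊(62·85+365)/471⌋ − ⌊(61·85+365)/471⌋ = ⌊5635/471⌋ − ⌊5550/471⌋ = 11 − 11 = 0
n=62: ⌊(63·85+365)/471⌋ − ⌊(62·85+365)/471⌋ = ⌊5720/471⌋ − ⌊5635/471⌋ = 12 − 11 = 1
n=63: ⌊(64·85+365)/471⌋ − ⌊(63·85+365)/471⌋ = ⌊5805/471⌋ − ⌊5720/471⌋ = 12 − 12 = 0
n=64: ⌊(65·85+365)/471⌋ − ⌊(64·85+365)/471⌋ = ⌊5890/471⌋ − ⌊5805/471⌋ = 12 − 12 = 0
n=65: ⌊(66·85+365)/471⌋ − ⌊(65·85+365)/471⌋ = ⌊5975/471⌋ − ⌊5890/471⌋ = 12 − 12 = 0
n=66: ⌊(67·85+365)/471⌋ − ⌊(66·85+365)/471⌋ = ⌊6060/471⌋ − ⌊5975/471⌋ = 12 − 12 = 0
n=67: ⌊(68·85+365)/471⌋ − ⌊(67·85+365)/471⌋ = ⌊6145/471⌋ − ⌊6060/471⌋ = 13 − 12 = 1
n=68: ⌊(69·85+365)/471⌋ − ⌊(68·85+365)/471⌋ = ⌊6230/471⌋ − ⌊6145/471⌋ = 13 − 13 = 0
n=69: ⌊(70·85+365)/471⌋ − ⌊(69·85+365)/471⌋ = ⌊6315/471⌋ − ⌊6230/471⌋ = 13 − 13 = 0
n=70: ⌊(71·85+365)/471⌋ − ⌊(70·85+365)/471⌋ = ⌊6400/471⌋ − ⌊6315/471⌋ = 13 − 13 = 0
n=71: ⌊(72·85+365)/471⌋ − ⌊(71·85+365)/471⌋ = ⌊6485/471⌋ − ⌊6400/471⌋ = 13 − 13 = 0
n=72: ⌊(73·85+365)/471⌋ − ⌊(72·85+365)/471⌋ = ⌊6570/471⌋ − ⌊6485/471⌋ = 13 − 13 = 0
n=73: ⌊(74·85+365)/471⌋ − ⌊(73·85+365)/471⌋ = ⌊6655/471⌋ − ⌊6570/471⌋ = 14 − 13 = 1
n=74: ⌊(75·85+365)/471⌋ − ⌊(74·85+365)/471⌋ = ⌊6740/471⌋ − ⌊6655/471⌋ = 14 − 14 = 0
n=75: ⌊(76·85+365)/471⌋ − ⌊(75·85+365)/471⌋ = ⌊6825/471⌋ − ⌊6740/471⌋ = 14 − 14 = 0
n=76: ⌊(77·85+365)/471⌋ − ⌊(76·85+365)/471⌋ = ⌊6910/471⌋ − ⌊6825/471⌋ = 14 − 14 = 0
n=77: ⌊(78·85+365)/471⌋ − ⌊(77·85+365)/471⌋ = ⌊6995/471⌋ − ⌊6910/471⌋ = 14 − 14 = 0
n=78: ⌊(79·85+365)/471⌋ − ⌊(78·85+365)/471⌋ = ⌊7080/471⌋ − ⌊6995/471⌋ = 15 − 14 = 1
n=79: ⌊(80·85+365)/471⌋ − ⌊(79·85+365)/471⌋ = ⌊7165/471⌋ − ⌊7080/471⌋ = 15 − 15 = 0
n=80: ⌊(81·85+365)/471⌋ − ⌊(80·85+365)/471⌋ = ⌊7250/471⌋ − ⌊7165/471⌋ = 15 − 15 = 0
n=81: ⌊(82·85+365)/471⌋ − ⌊(81·85+365)/471⌋ = ⌊7335/471⌋ − ⌊7250/471⌋ = 15 − 15 = 0
n=82: ⌊(83·85+365)/471⌋ − ⌊(82·85+365)/471⌋ = ⌊7420/471⌋ − ⌊7335/471⌋ = 15 − 15 = 0
n=83: ⌊(84·85+365)/471⌋ − ⌊(83·85+365)/471⌋ = ⌊7505/471⌋ − ⌊7420/471⌋ = 15 − 15 = 0
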